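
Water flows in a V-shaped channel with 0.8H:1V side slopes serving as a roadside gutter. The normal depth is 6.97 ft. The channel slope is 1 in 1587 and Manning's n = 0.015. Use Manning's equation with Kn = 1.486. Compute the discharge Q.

Q = 162 ft³/s

For a triangular section with side slope z = 0.8: A = zy² = 0.8×6.97² = 38.86 ft²; P = 2y√(1+z²) = 2×6.97×1.281 = 17.85 ft.
Hydraulic radius R = A/P = 38.86/17.85 = 2.177 ft.
Manning's equation: Q = (1.486/n) A R^(2/3) S^(1/2) = (1.486/0.015) × 38.86 × 2.177^(2/3) × 0.0006301^(1/2) = 162 ft³/s.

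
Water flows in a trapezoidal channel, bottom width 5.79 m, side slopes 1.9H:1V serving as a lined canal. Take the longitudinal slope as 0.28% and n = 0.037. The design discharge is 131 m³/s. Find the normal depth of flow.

Manning's equation rearranged: A R^(2/3) = nQ / (1·√S) = 0.037 × 131 / (√0.0028) = 91.6.
Try y = 4.84 m: A R^(2/3) = 141.7 — high.
Try y = 3.42 m: A R^(2/3) = 67.87 — low.
Try y = 3.95 m: A R^(2/3) = 91.72 — matches.

y_n = 3.95 m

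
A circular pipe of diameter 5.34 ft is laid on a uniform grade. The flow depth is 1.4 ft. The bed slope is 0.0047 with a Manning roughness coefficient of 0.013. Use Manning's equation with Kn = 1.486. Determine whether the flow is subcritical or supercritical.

supercritical

For a circular section of diameter D = 5.34 ft at depth y = 1.4 ft, the central angle is θ = 2 arccos(1 − 2y/D) = 2.15 rad. Then A = (D²/8)(θ − sin θ) = 4.681 ft² and P = Dθ/2 = 5.741 ft.
Hydraulic radius R = A/P = 4.681/5.741 = 0.8154 ft.
V = (1.486/n) R^(2/3) √S = (1.486/0.013) × 0.8154^(2/3) × √0.0047 = 6.84 ft/s. Hydraulic depth D_h = A/T = 4.681/4.697 = 0.9966 ft.
Froude number Fr = V/√(g·D_h) = 6.84/√(32.2×0.9966) = 1.21, which is greater than 1, so the flow is supercritical.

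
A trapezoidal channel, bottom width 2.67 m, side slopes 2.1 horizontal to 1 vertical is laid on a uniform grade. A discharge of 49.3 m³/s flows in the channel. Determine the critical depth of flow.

At critical depth, Q² T / (g A³) = 1, i.e. A³/T = Q²/g = 49.3²/9.81 = 247.8.
Try y = 1.67 m: A³/T = 113.4 — low.
Try y = 2.34 m: A³/T = 447.2 — high.
Try y = 2.03 m: A³/T = 249 — matches.

y_c = 2.03 m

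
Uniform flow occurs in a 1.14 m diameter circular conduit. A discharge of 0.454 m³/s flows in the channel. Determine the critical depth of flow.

At critical depth, Q² T / (g A³) = 1, i.e. A³/T = Q²/g = 0.454²/9.81 = 0.02101.
At y = 0.423 m: A³/T = 0.03717 — too large.
At y = 0.365 m: A³/T = 0.02104 — close enough.

y_c = 0.365 m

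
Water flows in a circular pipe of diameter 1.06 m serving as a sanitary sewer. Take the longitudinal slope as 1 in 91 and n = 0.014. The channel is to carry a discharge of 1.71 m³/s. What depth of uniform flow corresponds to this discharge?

Manning's equation rearranged: A R^(2/3) = nQ / (1·√S) = 0.014 × 1.71 / (√0.01099) = 0.2284.
Try y = 0.743 m: A R^(2/3) = 0.3054 — too large.
Try y = 0.448 m: A R^(2/3) = 0.1356 — too small.
Try y = 0.609 m: A R^(2/3) = 0.2287 — close enough.

y_n = 0.609 m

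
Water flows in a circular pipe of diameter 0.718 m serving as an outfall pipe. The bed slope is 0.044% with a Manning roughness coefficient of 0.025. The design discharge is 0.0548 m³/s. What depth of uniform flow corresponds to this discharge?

y_n = 0.362 m

Manning's equation rearranged: A R^(2/3) = nQ / (1·√S) = 0.025 × 0.0548 / (√0.00044) = 0.06531.
Try y = 0.391 m: A R^(2/3) = 0.07426 — high.
Try y = 0.286 m: A R^(2/3) = 0.04309 — low.
Try y = 0.362 m: A R^(2/3) = 0.06533 — ≈ 0.06531.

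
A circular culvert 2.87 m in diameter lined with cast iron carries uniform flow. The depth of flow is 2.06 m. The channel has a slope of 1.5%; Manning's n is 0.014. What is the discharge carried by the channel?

Q = 39.2 m³/s

For a circular section of diameter D = 2.87 m at depth y = 2.06 m, the central angle is θ = 2 arccos(1 − 2y/D) = 4.043 rad. Then A = (D²/8)(θ − sin θ) = 4.97 m² and P = Dθ/2 = 5.802 m.
Hydraulic radius R = A/P = 4.97/5.802 = 0.8567 m.
Manning's equation: Q = (1/n) A R^(2/3) S^(1/2) = (1/0.014) × 4.97 × 0.8567^(2/3) × 0.015^(1/2) = 39.2 m³/s.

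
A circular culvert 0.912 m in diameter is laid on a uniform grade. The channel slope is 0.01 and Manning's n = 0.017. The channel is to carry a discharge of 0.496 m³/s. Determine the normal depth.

Manning's equation rearranged: A R^(2/3) = nQ / (1·√S) = 0.017 × 0.496 / (√0.01) = 0.08432.
Trying y = 0.402 m: A R^(2/3) = 0.09789 — over.
Trying y = 0.37 m: A R^(2/3) = 0.08431 — close enough.

y_n = 0.37 m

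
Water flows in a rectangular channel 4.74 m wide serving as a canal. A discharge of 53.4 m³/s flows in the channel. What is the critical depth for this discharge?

y_c = 2.35 m

For a rectangular channel, critical depth y_c = (q²/g)^(1/3) where q = Q/b = 53.4/4.74 = 11.27 m²/s.
So y_c = (11.27²/9.81)^(1/3) = 2.35 m.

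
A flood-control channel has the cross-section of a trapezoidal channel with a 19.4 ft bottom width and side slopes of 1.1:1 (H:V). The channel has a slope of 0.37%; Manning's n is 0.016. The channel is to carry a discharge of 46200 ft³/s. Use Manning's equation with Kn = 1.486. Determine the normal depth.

Manning's equation rearranged: A R^(2/3) = nQ / (1.486·√S) = 0.016 × 46200 / (1.486 × √0.0037) = 8178.
Try y = 22.5 ft: A R^(2/3) = 5064 — low.
Try y = 33 ft: A R^(2/3) = 11500 — high.
Try y = 28.2 ft: A R^(2/3) = 8169 — ≈ 8178.

y_n = 28.2 ft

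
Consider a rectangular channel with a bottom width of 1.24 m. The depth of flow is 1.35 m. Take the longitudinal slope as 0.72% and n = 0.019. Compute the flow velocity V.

V = 2.52 m/s

Flow area A = b·y = 1.24 × 1.35 = 1.674 m². Wetted perimeter P = b + 2y = 1.24 + 2×1.35 = 3.94 m.
Hydraulic radius R = A/P = 1.674/3.94 = 0.4249 m.
From Manning's equation, V = (1/n) R^(2/3) S^(1/2) = (1/0.019) × 0.4249^(2/3) × 0.0072^(1/2) = 2.52 m/s.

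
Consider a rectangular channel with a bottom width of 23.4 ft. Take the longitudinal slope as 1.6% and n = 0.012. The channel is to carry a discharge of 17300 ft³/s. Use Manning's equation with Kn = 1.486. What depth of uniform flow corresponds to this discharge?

Manning's equation rearranged: A R^(2/3) = nQ / (1.486·√S) = 0.012 × 17300 / (1.486 × √0.016) = 1104.
Try y = 16.9 ft: A R^(2/3) = 1435 — over.
Try y = 11.3 ft: A R^(2/3) = 848.5 — short.
Try y = 13.8 ft: A R^(2/3) = 1105 — ≈ 1104.

y_n = 13.8 ft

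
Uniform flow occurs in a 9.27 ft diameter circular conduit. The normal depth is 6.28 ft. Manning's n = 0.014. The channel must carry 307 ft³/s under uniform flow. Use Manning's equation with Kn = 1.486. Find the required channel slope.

For a circular section of diameter D = 9.27 ft at depth y = 6.28 ft, the central angle is θ = 2 arccos(1 − 2y/D) = 3.867 rad. Then A = (D²/8)(θ − sin θ) = 48.67 ft² and P = Dθ/2 = 17.92 ft.
Hydraulic radius R = A/P = 48.67/17.92 = 2.715 ft.
From Manning's equation, S = [nQ / (1.486 A R^(2/3))]² = [0.014 × 307 / (1.486 × 48.67 × 2.715^(2/3))]² = 0.000932.

S = 0.000932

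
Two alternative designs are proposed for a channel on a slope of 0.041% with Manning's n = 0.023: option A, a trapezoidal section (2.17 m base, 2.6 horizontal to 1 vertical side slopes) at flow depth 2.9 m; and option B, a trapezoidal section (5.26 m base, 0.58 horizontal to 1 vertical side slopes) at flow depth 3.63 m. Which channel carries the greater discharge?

Channel A: With bottom width b = 2.17 m and side slope z = 2.6: A = (b + zy)y = (2.17 + 2.6×2.9)×2.9 = 28.16 m²; P = b + 2y√(1+z²) = 2.17 + 2×2.9×2.786 = 18.33 m. Hydraulic radius R = A/P = 28.16/18.33 = 1.536 m. Q_A = (1/0.023)·28.16·1.536^(2/3)·√0.00041 = 33.01 m³/s.
Channel B: With bottom width b = 5.26 m and side slope z = 0.58: A = (b + zy)y = (5.26 + 0.58×3.63)×3.63 = 26.74 m²; P = b + 2y√(1+z²) = 5.26 + 2×3.63×1.156 = 13.65 m. Hydraulic radius R = A/P = 26.74/13.65 = 1.958 m. Q_B = (1/0.023)·26.74·1.958^(2/3)·√0.00041 = 36.84 m³/s.
Q_A = 33.01 m³/s vs Q_B = 36.84 m³/s, so channel B carries more.

channel B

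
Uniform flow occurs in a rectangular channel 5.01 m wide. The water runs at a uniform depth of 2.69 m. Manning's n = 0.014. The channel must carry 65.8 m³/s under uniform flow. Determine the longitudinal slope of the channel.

Flow area A = b·y = 5.01 × 2.69 = 13.48 m². Wetted perimeter P = b + 2y = 5.01 + 2×2.69 = 10.39 m.
Hydraulic radius R = A/P = 13.48/10.39 = 1.297 m.
From Manning's equation, S = [nQ / (1 A R^(2/3))]² = [0.014 × 65.8 / (1 × 13.48 × 1.297^(2/3))]² = 0.0033.

S = 0.0033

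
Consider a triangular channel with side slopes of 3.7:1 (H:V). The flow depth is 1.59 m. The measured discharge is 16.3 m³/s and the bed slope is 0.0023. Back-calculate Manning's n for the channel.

n = 0.0231

For a triangular section with side slope z = 3.7: A = zy² = 3.7×1.59² = 9.354 m²; P = 2y√(1+z²) = 2×1.59×3.833 = 12.19 m.
Hydraulic radius R = A/P = 9.354/12.19 = 0.7675 m.
Rearranging Manning's equation: n = (1/Q) A R^(2/3) S^(1/2) = (1/16.3) × 9.354 × 0.7675^(2/3) × √0.0023 = 0.0231.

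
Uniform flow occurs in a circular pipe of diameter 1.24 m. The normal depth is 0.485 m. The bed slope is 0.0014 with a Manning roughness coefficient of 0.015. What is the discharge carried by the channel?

For a circular section of diameter D = 1.24 m at depth y = 0.485 m, the central angle is θ = 2 arccos(1 − 2y/D) = 2.703 rad. Then A = (D²/8)(θ − sin θ) = 0.4377 m² and P = Dθ/2 = 1.676 m.
Hydraulic radius R = A/P = 0.4377/1.676 = 0.2612 m.
Manning's equation: Q = (1/n) A R^(2/3) S^(1/2) = (1/0.015) × 0.4377 × 0.2612^(2/3) × 0.0014^(1/2) = 0.446 m³/s.

Q = 0.446 m³/s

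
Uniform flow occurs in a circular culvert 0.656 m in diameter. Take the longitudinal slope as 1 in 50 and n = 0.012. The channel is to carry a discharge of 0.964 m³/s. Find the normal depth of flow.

Manning's equation rearranged: A R^(2/3) = nQ / (1·√S) = 0.012 × 0.964 / (√0.02) = 0.0818.
Trying y = 0.528 m: A R^(2/3) = 0.09957 — too large.
Trying y = 0.447 m: A R^(2/3) = 0.0818 — matches.

y_n = 0.447 m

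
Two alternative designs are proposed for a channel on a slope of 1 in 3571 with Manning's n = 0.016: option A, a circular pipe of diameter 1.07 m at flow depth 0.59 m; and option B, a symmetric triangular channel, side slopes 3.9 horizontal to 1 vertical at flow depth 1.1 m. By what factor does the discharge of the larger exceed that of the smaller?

Channel A: For a circular section of diameter D = 1.07 m at depth y = 0.59 m, the central angle is θ = 2 arccos(1 − 2y/D) = 3.348 rad. Then A = (D²/8)(θ − sin θ) = 0.5083 m² and P = Dθ/2 = 1.791 m. Hydraulic radius R = A/P = 0.5083/1.791 = 0.2838 m. Q_A = (1/0.016)·0.5083·0.2838^(2/3)·√0.00028 = 0.2296 m³/s.
Channel B: For a triangular section with side slope z = 3.9: A = zy² = 3.9×1.1² = 4.719 m²; P = 2y√(1+z²) = 2×1.1×4.026 = 8.858 m. Hydraulic radius R = A/P = 4.719/8.858 = 0.5328 m. Q_B = (1/0.016)·4.719·0.5328^(2/3)·√0.00028 = 3.244 m³/s.
The larger discharge is 3.244 m³/s and the smaller is 0.2296 m³/s; the ratio is 14.1.

14.1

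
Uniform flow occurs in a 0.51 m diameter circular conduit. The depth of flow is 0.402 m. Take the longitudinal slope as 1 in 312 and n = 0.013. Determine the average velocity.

For a circular section of diameter D = 0.51 m at depth y = 0.402 m, the central angle is θ = 2 arccos(1 − 2y/D) = 4.37 rad. Then A = (D²/8)(θ − sin θ) = 0.1727 m² and P = Dθ/2 = 1.114 m.
Hydraulic radius R = A/P = 0.1727/1.114 = 0.155 m.
From Manning's equation, V = (1/n) R^(2/3) S^(1/2) = (1/0.013) × 0.155^(2/3) × 0.003205^(1/2) = 1.26 m/s.

V = 1.26 m/s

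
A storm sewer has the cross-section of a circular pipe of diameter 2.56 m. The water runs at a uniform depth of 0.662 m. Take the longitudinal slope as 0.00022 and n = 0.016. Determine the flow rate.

Q = 0.519 m³/s

For a circular section of diameter D = 2.56 m at depth y = 0.662 m, the central angle is θ = 2 arccos(1 − 2y/D) = 2.134 rad. Then A = (D²/8)(θ − sin θ) = 1.055 m² and P = Dθ/2 = 2.731 m.
Hydraulic radius R = A/P = 1.055/2.731 = 0.3864 m.
Manning's equation: Q = (1/n) A R^(2/3) S^(1/2) = (1/0.016) × 1.055 × 0.3864^(2/3) × 0.00022^(1/2) = 0.519 m³/s.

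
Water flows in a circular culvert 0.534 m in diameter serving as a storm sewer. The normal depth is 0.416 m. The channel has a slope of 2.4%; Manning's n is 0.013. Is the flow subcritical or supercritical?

supercritical

For a circular section of diameter D = 0.534 m at depth y = 0.416 m, the central angle is θ = 2 arccos(1 − 2y/D) = 4.326 rad. Then A = (D²/8)(θ − sin θ) = 0.1872 m² and P = Dθ/2 = 1.155 m.
Hydraulic radius R = A/P = 0.1872/1.155 = 0.1621 m.
V = (1/n) R^(2/3) √S = (1/0.013) × 0.1621^(2/3) × √0.024 = 3.543 m/s. Hydraulic depth D_h = A/T = 0.1872/0.4431 = 0.4225 m.
Froude number Fr = V/√(g·D_h) = 3.543/√(9.81×0.4225) = 1.74, which is greater than 1, so the flow is supercritical.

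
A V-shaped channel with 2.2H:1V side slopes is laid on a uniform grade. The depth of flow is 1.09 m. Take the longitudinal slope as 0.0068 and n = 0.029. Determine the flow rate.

Q = 4.66 m³/s

For a triangular section with side slope z = 2.2: A = zy² = 2.2×1.09² = 2.614 m²; P = 2y√(1+z²) = 2×1.09×2.417 = 5.268 m.
Hydraulic radius R = A/P = 2.614/5.268 = 0.4961 m.
Manning's equation: Q = (1/n) A R^(2/3) S^(1/2) = (1/0.029) × 2.614 × 0.4961^(2/3) × 0.0068^(1/2) = 4.66 m³/s.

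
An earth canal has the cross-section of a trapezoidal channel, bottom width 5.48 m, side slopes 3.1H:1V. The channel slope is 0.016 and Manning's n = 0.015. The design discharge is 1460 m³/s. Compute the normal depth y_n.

y_n = 4.64 m

Manning's equation rearranged: A R^(2/3) = nQ / (1·√S) = 0.015 × 1460 / (√0.016) = 173.1.
Try y = 3.35 m: A R^(2/3) = 82.86 — low.
Try y = 5.36 m: A R^(2/3) = 242.6 — high.
Try y = 4.64 m: A R^(2/3) = 173.4 — matches.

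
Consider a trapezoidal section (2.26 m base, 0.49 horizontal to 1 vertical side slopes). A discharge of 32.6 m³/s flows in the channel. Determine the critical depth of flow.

y_c = 2.32 m

At critical depth, Q² T / (g A³) = 1, i.e. A³/T = Q²/g = 32.6²/9.81 = 108.3.
At y = 2.87 m: A³/T = 229.7 — over.
At y = 2.05 m: A³/T = 70.21 — short.
At y = 2.32 m: A³/T = 108 — ≈ 108.3.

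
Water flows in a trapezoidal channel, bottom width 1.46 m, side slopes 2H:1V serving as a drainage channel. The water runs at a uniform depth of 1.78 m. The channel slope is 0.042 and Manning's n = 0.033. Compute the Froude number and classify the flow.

With bottom width b = 1.46 m and side slope z = 2: A = (b + zy)y = (1.46 + 2×1.78)×1.78 = 8.936 m²; P = b + 2y√(1+z²) = 1.46 + 2×1.78×2.236 = 9.42 m.
Hydraulic radius R = A/P = 8.936/9.42 = 0.9485 m.
V = (1/n) R^(2/3) √S = (1/0.033) × 0.9485^(2/3) × √0.042 = 5.995 m/s. Hydraulic depth D_h = A/T = 8.936/8.58 = 1.041 m.
Froude number Fr = V/√(g·D_h) = 5.995/√(9.81×1.041) = 1.88, which is greater than 1, so the flow is supercritical.

supercritical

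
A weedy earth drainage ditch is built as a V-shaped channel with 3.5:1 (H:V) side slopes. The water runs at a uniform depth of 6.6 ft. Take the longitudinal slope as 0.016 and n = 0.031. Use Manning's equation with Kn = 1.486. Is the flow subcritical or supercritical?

For a triangular section with side slope z = 3.5: A = zy² = 3.5×6.6² = 152.5 ft²; P = 2y√(1+z²) = 2×6.6×3.64 = 48.05 ft.
Hydraulic radius R = A/P = 152.5/48.05 = 3.173 ft.
V = (1.486/n) R^(2/3) √S = (1.486/0.031) × 3.173^(2/3) × √0.016 = 13.09 ft/s. Hydraulic depth D_h = A/T = 152.5/46.2 = 3.3 ft.
Froude number Fr = V/√(g·D_h) = 13.09/√(32.2×3.3) = 1.27, which is greater than 1, so the flow is supercritical.

supercritical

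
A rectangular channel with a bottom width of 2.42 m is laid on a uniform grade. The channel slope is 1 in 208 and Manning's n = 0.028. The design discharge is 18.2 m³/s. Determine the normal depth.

y_n = 3.29 m

Manning's equation rearranged: A R^(2/3) = nQ / (1·√S) = 0.028 × 18.2 / (√0.004808) = 7.35.
Trying y = 3.59 m: A R^(2/3) = 8.128 — high.
Trying y = 2.58 m: A R^(2/3) = 5.486 — low.
Trying y = 3.29 m: A R^(2/3) = 7.337 — ≈ 7.35.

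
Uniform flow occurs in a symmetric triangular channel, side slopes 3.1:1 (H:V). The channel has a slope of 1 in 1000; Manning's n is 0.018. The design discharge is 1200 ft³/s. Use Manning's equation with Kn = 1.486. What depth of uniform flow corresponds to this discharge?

y_n = 7.85 ft

Manning's equation rearranged: A R^(2/3) = nQ / (1.486·√S) = 0.018 × 1200 / (1.486 × √0.001) = 459.7.
Trying y = 9.37 ft: A R^(2/3) = 737.3 — too large.
Trying y = 6.87 ft: A R^(2/3) = 322.3 — too small.
Trying y = 7.85 ft: A R^(2/3) = 459.9 — ≈ 459.7.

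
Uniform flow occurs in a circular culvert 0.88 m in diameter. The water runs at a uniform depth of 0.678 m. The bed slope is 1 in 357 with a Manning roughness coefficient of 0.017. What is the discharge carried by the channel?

For a circular section of diameter D = 0.88 m at depth y = 0.678 m, the central angle is θ = 2 arccos(1 − 2y/D) = 4.285 rad. Then A = (D²/8)(θ − sin θ) = 0.5028 m² and P = Dθ/2 = 1.885 m.
Hydraulic radius R = A/P = 0.5028/1.885 = 0.2667 m.
Manning's equation: Q = (1/n) A R^(2/3) S^(1/2) = (1/0.017) × 0.5028 × 0.2667^(2/3) × 0.002801^(1/2) = 0.649 m³/s.

Q = 0.649 m³/s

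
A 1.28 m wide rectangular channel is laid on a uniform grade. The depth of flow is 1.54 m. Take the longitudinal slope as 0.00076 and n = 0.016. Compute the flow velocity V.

V = 1.01 m/s

Flow area A = b·y = 1.28 × 1.54 = 1.971 m². Wetted perimeter P = b + 2y = 1.28 + 2×1.54 = 4.36 m.
Hydraulic radius R = A/P = 1.971/4.36 = 0.4521 m.
From Manning's equation, V = (1/n) R^(2/3) S^(1/2) = (1/0.016) × 0.4521^(2/3) × 0.00076^(1/2) = 1.01 m/s.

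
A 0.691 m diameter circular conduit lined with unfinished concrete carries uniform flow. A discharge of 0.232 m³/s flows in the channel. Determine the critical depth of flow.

y_c = 0.299 m

At critical depth, Q² T / (g A³) = 1, i.e. A³/T = Q²/g = 0.232²/9.81 = 0.005487.
At y = 0.352 m: A³/T = 0.01024 — over.
At y = 0.217 m: A³/T = 0.001597 — short.
At y = 0.299 m: A³/T = 0.005488 — ≈ 0.005487.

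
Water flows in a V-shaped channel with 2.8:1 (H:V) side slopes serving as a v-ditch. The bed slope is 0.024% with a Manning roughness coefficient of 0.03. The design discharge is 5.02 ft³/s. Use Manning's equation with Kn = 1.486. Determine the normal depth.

y_n = 1.66 ft

Manning's equation rearranged: A R^(2/3) = nQ / (1.486·√S) = 0.03 × 5.02 / (1.486 × √0.00024) = 6.542.
Try y = 1.95 ft: A R^(2/3) = 10.06 — too large.
Try y = 1.29 ft: A R^(2/3) = 3.342 — too small.
Try y = 1.66 ft: A R^(2/3) = 6.547 — ≈ 6.542.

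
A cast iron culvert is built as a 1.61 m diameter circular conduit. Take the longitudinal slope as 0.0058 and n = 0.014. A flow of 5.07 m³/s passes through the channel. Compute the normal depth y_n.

Manning's equation rearranged: A R^(2/3) = nQ / (1·√S) = 0.014 × 5.07 / (√0.0058) = 0.932.
At y = 0.987 m: A R^(2/3) = 0.7704 — low.
At y = 1.13 m: A R^(2/3) = 0.9324 — close enough.

y_n = 1.13 m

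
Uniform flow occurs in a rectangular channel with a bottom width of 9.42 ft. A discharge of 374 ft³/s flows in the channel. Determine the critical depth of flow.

For a rectangular channel, critical depth y_c = (q²/g)^(1/3) where q = Q/b = 374/9.42 = 39.7 ft²/s.
So y_c = (39.7²/32.2)^(1/3) = 3.66 ft.

y_c = 3.66 ft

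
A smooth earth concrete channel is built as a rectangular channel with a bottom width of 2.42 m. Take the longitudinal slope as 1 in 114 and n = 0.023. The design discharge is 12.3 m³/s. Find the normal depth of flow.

Manning's equation rearranged: A R^(2/3) = nQ / (1·√S) = 0.023 × 12.3 / (√0.008772) = 3.021.
Try y = 1.36 m: A R^(2/3) = 2.445 — low.
Try y = 1.91 m: A R^(2/3) = 3.784 — high.
Try y = 1.6 m: A R^(2/3) = 3.02 — ≈ 3.021.

y_n = 1.6 m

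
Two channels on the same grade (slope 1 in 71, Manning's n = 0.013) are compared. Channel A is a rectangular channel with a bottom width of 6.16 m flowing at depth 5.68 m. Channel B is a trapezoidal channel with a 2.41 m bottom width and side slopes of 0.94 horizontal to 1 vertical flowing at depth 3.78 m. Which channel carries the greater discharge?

Channel A: Flow area A = b·y = 6.16 × 5.68 = 34.99 m². Wetted perimeter P = b + 2y = 6.16 + 2×5.68 = 17.52 m. Hydraulic radius R = A/P = 34.99/17.52 = 1.997 m. Q_A = (1/0.013)·34.99·1.997^(2/3)·√0.01408 = 506.5 m³/s.
Channel B: With bottom width b = 2.41 m and side slope z = 0.94: A = (b + zy)y = (2.41 + 0.94×3.78)×3.78 = 22.54 m²; P = b + 2y√(1+z²) = 2.41 + 2×3.78×1.372 = 12.79 m. Hydraulic radius R = A/P = 22.54/12.79 = 1.763 m. Q_B = (1/0.013)·22.54·1.763^(2/3)·√0.01408 = 300.3 m³/s.
Q_A = 506.5 m³/s vs Q_B = 300.3 m³/s, so channel A carries more.

channel A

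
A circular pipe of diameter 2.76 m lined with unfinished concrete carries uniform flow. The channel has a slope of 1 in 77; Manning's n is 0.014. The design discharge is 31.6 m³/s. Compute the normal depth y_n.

Manning's equation rearranged: A R^(2/3) = nQ / (1·√S) = 0.014 × 31.6 / (√0.01299) = 3.882.
Try y = 2.22 m: A R^(2/3) = 4.591 — too large.
Try y = 1.37 m: A R^(2/3) = 2.307 — too small.
Try y = 1.92 m: A R^(2/3) = 3.879 — ≈ 3.882.

y_n = 1.92 m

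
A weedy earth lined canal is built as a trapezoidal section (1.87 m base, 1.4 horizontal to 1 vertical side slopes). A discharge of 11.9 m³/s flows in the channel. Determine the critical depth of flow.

y_c = 1.19 m

At critical depth, Q² T / (g A³) = 1, i.e. A³/T = Q²/g = 11.9²/9.81 = 14.44.
Try y = 0.861 m: A³/T = 4.337 — low.
Try y = 1.19 m: A³/T = 14.32 — ≈ 14.44.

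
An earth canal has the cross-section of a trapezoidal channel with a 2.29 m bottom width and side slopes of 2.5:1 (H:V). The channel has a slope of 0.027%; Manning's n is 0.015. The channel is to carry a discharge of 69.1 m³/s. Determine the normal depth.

Manning's equation rearranged: A R^(2/3) = nQ / (1·√S) = 0.015 × 69.1 / (√0.00027) = 63.08.
Try y = 2.53 m: A R^(2/3) = 26.88 — low.
Try y = 4.4 m: A R^(2/3) = 100.4 — high.
Try y = 3.63 m: A R^(2/3) = 63.04 — close enough.

y_n = 3.63 m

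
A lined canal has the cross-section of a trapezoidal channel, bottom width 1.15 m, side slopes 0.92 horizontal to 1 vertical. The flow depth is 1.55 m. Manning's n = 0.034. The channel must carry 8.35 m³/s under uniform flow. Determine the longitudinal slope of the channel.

S = 0.00749

With bottom width b = 1.15 m and side slope z = 0.92: A = (b + zy)y = (1.15 + 0.92×1.55)×1.55 = 3.993 m²; P = b + 2y√(1+z²) = 1.15 + 2×1.55×1.359 = 5.362 m.
Hydraulic radius R = A/P = 3.993/5.362 = 0.7446 m.
From Manning's equation, S = [nQ / (1 A R^(2/3))]² = [0.034 × 8.35 / (1 × 3.993 × 0.7446^(2/3))]² = 0.00749.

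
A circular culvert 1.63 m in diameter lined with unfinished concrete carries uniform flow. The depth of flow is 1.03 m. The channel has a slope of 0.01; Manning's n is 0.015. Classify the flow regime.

supercritical

For a circular section of diameter D = 1.63 m at depth y = 1.03 m, the central angle is θ = 2 arccos(1 − 2y/D) = 3.676 rad. Then A = (D²/8)(θ − sin θ) = 1.39 m² and P = Dθ/2 = 2.996 m.
Hydraulic radius R = A/P = 1.39/2.996 = 0.4639 m.
V = (1/n) R^(2/3) √S = (1/0.015) × 0.4639^(2/3) × √0.01 = 3.995 m/s. Hydraulic depth D_h = A/T = 1.39/1.572 = 0.8839 m.
Froude number Fr = V/√(g·D_h) = 3.995/√(9.81×0.8839) = 1.36, which is greater than 1, so the flow is supercritical.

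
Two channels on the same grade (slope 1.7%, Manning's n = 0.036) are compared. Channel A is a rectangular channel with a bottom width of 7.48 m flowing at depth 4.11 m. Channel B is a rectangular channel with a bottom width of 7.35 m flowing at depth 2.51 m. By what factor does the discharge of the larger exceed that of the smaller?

Channel A: Flow area A = b·y = 7.48 × 4.11 = 30.74 m². Wetted perimeter P = b + 2y = 7.48 + 2×4.11 = 15.7 m. Hydraulic radius R = A/P = 30.74/15.7 = 1.958 m. Q_A = (1/0.036)·30.74·1.958^(2/3)·√0.017 = 174.3 m³/s.
Channel B: Flow area A = b·y = 7.35 × 2.51 = 18.45 m². Wetted perimeter P = b + 2y = 7.35 + 2×2.51 = 12.37 m. Hydraulic radius R = A/P = 18.45/12.37 = 1.491 m. Q_B = (1/0.036)·18.45·1.491^(2/3)·√0.017 = 87.22 m³/s.
The larger discharge is 174.3 m³/s and the smaller is 87.22 m³/s; the ratio is 2.

2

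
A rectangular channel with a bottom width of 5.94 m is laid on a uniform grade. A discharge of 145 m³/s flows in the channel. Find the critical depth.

y_c = 3.93 m

For a rectangular channel, critical depth y_c = (q²/g)^(1/3) where q = Q/b = 145/5.94 = 24.41 m²/s.
So y_c = (24.41²/9.81)^(1/3) = 3.93 m.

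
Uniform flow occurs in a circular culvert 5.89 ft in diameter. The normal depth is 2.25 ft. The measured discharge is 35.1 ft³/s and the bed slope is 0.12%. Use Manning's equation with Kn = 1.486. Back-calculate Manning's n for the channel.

For a circular section of diameter D = 5.89 ft at depth y = 2.25 ft, the central angle is θ = 2 arccos(1 − 2y/D) = 2.665 rad. Then A = (D²/8)(θ − sin θ) = 9.568 ft² and P = Dθ/2 = 7.849 ft.
Hydraulic radius R = A/P = 9.568/7.849 = 1.219 ft.
Rearranging Manning's equation: n = (1.486/Q) A R^(2/3) S^(1/2) = (1.486/35.1) × 9.568 × 1.219^(2/3) × √0.0012 = 0.016.

n = 0.016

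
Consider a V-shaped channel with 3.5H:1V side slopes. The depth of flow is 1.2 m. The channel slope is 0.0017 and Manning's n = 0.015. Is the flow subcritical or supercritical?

For a triangular section with side slope z = 3.5: A = zy² = 3.5×1.2² = 5.04 m²; P = 2y√(1+z²) = 2×1.2×3.64 = 8.736 m.
Hydraulic radius R = A/P = 5.04/8.736 = 0.5769 m.
V = (1/n) R^(2/3) √S = (1/0.015) × 0.5769^(2/3) × √0.0017 = 1.905 m/s. Hydraulic depth D_h = A/T = 5.04/8.4 = 0.6 m.
Froude number Fr = V/√(g·D_h) = 1.905/√(9.81×0.6) = 0.785, which is less than 1, so the flow is subcritical.

subcritical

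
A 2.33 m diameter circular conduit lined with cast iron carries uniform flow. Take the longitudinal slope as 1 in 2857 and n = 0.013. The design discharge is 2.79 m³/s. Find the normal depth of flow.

y_n = 1.37 m

Manning's equation rearranged: A R^(2/3) = nQ / (1·√S) = 0.013 × 2.79 / (√0.00035) = 1.939.
Trying y = 0.96 m: A R^(2/3) = 1.058 — too small.
Trying y = 1.37 m: A R^(2/3) = 1.937 — close enough.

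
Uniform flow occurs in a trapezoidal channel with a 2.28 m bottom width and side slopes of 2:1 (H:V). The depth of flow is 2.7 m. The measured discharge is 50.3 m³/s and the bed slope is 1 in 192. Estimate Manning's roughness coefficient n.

With bottom width b = 2.28 m and side slope z = 2: A = (b + zy)y = (2.28 + 2×2.7)×2.7 = 20.74 m²; P = b + 2y√(1+z²) = 2.28 + 2×2.7×2.236 = 14.35 m.
Hydraulic radius R = A/P = 20.74/14.35 = 1.445 m.
Rearranging Manning's equation: n = (1/Q) A R^(2/3) S^(1/2) = (1/50.3) × 20.74 × 1.445^(2/3) × √0.005208 = 0.038.

n = 0.038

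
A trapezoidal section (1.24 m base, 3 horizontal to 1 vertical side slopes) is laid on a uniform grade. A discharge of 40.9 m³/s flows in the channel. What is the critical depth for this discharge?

y_c = 1.87 m

At critical depth, Q² T / (g A³) = 1, i.e. A³/T = Q²/g = 40.9²/9.81 = 170.5.
Trying y = 1.68 m: A³/T = 103.7 — low.
Trying y = 2.18 m: A³/T = 340.7 — high.
Trying y = 1.87 m: A³/T = 168.7 — close enough.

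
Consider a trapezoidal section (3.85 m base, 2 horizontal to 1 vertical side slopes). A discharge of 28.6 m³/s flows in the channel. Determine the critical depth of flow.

At critical depth, Q² T / (g A³) = 1, i.e. A³/T = Q²/g = 28.6²/9.81 = 83.38.
Try y = 0.963 m: A³/T = 22.34 — too small.
Try y = 1.39 m: A³/T = 83.18 — close enough.

y_c = 1.39 m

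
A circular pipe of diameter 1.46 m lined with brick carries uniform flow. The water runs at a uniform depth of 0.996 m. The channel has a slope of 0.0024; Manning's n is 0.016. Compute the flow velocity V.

For a circular section of diameter D = 1.46 m at depth y = 0.996 m, the central angle is θ = 2 arccos(1 − 2y/D) = 3.888 rad. Then A = (D²/8)(θ − sin θ) = 1.217 m² and P = Dθ/2 = 2.838 m.
Hydraulic radius R = A/P = 1.217/2.838 = 0.4287 m.
From Manning's equation, V = (1/n) R^(2/3) S^(1/2) = (1/0.016) × 0.4287^(2/3) × 0.0024^(1/2) = 1.74 m/s.

V = 1.74 m/s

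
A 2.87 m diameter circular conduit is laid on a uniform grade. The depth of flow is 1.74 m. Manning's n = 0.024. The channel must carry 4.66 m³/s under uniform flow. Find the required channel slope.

For a circular section of diameter D = 2.87 m at depth y = 1.74 m, the central angle is θ = 2 arccos(1 − 2y/D) = 3.57 rad. Then A = (D²/8)(θ − sin θ) = 4.103 m² and P = Dθ/2 = 5.123 m.
Hydraulic radius R = A/P = 4.103/5.123 = 0.801 m.
From Manning's equation, S = [nQ / (1 A R^(2/3))]² = [0.024 × 4.66 / (1 × 4.103 × 0.801^(2/3))]² = 0.000999.

S = 0.000999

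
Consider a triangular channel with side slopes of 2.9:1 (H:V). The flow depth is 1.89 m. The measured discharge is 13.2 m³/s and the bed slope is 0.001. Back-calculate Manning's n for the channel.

For a triangular section with side slope z = 2.9: A = zy² = 2.9×1.89² = 10.36 m²; P = 2y√(1+z²) = 2×1.89×3.068 = 11.6 m.
Hydraulic radius R = A/P = 10.36/11.6 = 0.8934 m.
Rearranging Manning's equation: n = (1/Q) A R^(2/3) S^(1/2) = (1/13.2) × 10.36 × 0.8934^(2/3) × √0.001 = 0.023.

n = 0.023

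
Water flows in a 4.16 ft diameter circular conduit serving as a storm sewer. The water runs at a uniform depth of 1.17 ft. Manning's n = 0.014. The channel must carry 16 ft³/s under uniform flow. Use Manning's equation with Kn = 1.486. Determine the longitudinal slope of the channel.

For a circular section of diameter D = 4.16 ft at depth y = 1.17 ft, the central angle is θ = 2 arccos(1 − 2y/D) = 2.236 rad. Then A = (D²/8)(θ − sin θ) = 3.135 ft² and P = Dθ/2 = 4.651 ft.
Hydraulic radius R = A/P = 3.135/4.651 = 0.674 ft.
From Manning's equation, S = [nQ / (1.486 A R^(2/3))]² = [0.014 × 16 / (1.486 × 3.135 × 0.674^(2/3))]² = 0.00391.

S = 0.00391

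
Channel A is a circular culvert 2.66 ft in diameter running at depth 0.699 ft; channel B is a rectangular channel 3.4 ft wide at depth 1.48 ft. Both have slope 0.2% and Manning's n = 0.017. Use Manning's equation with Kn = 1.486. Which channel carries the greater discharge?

Channel A: For a circular section of diameter D = 2.66 ft at depth y = 0.699 ft, the central angle is θ = 2 arccos(1 − 2y/D) = 2.153 rad. Then A = (D²/8)(θ − sin θ) = 1.165 ft² and P = Dθ/2 = 2.863 ft. Hydraulic radius R = A/P = 1.165/2.863 = 0.407 ft. Q_A = (1.486/0.017)·1.165·0.407^(2/3)·√0.002 = 2.502 ft³/s.
Channel B: Flow area A = b·y = 3.4 × 1.48 = 5.032 ft². Wetted perimeter P = b + 2y = 3.4 + 2×1.48 = 6.36 ft. Hydraulic radius R = A/P = 5.032/6.36 = 0.7912 ft. Q_B = (1.486/0.017)·5.032·0.7912^(2/3)·√0.002 = 16.83 ft³/s.
Q_A = 2.502 ft³/s vs Q_B = 16.83 ft³/s, so channel B carries more.

channel B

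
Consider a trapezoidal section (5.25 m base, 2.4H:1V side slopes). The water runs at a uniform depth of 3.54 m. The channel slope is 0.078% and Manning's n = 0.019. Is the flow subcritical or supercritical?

With bottom width b = 5.25 m and side slope z = 2.4: A = (b + zy)y = (5.25 + 2.4×3.54)×3.54 = 48.66 m²; P = b + 2y√(1+z²) = 5.25 + 2×3.54×2.6 = 23.66 m.
Hydraulic radius R = A/P = 48.66/23.66 = 2.057 m.
V = (1/n) R^(2/3) √S = (1/0.019) × 2.057^(2/3) × √0.00078 = 2.377 m/s. Hydraulic depth D_h = A/T = 48.66/22.24 = 2.188 m.
Froude number Fr = V/√(g·D_h) = 2.377/√(9.81×2.188) = 0.513, which is less than 1, so the flow is subcritical.

subcritical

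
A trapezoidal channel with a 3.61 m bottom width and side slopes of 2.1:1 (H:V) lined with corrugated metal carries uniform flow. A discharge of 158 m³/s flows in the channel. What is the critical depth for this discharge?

At critical depth, Q² T / (g A³) = 1, i.e. A³/T = Q²/g = 158²/9.81 = 2545.
Try y = 4.13 m: A³/T = 6230 — over.
Try y = 2.66 m: A³/T = 990.2 — short.
Try y = 3.34 m: A³/T = 2533 — matches.

y_c = 3.34 m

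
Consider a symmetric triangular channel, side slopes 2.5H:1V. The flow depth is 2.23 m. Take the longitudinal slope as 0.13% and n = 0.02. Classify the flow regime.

For a triangular section with side slope z = 2.5: A = zy² = 2.5×2.23² = 12.43 m²; P = 2y√(1+z²) = 2×2.23×2.693 = 12.01 m.
Hydraulic radius R = A/P = 12.43/12.01 = 1.035 m.
V = (1/n) R^(2/3) √S = (1/0.02) × 1.035^(2/3) × √0.0013 = 1.845 m/s. Hydraulic depth D_h = A/T = 12.43/11.15 = 1.115 m.
Froude number Fr = V/√(g·D_h) = 1.845/√(9.81×1.115) = 0.558, which is less than 1, so the flow is subcritical.

subcritical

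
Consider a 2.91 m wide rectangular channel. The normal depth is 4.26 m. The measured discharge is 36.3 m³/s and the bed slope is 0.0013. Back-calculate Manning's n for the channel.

n = 0.013

Flow area A = b·y = 2.91 × 4.26 = 12.4 m². Wetted perimeter P = b + 2y = 2.91 + 2×4.26 = 11.43 m.
Hydraulic radius R = A/P = 12.4/11.43 = 1.085 m.
Rearranging Manning's equation: n = (1/Q) A R^(2/3) S^(1/2) = (1/36.3) × 12.4 × 1.085^(2/3) × √0.0013 = 0.013.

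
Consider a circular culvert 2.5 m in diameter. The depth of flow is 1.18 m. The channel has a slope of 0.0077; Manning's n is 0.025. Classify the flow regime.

subcritical

For a circular section of diameter D = 2.5 m at depth y = 1.18 m, the central angle is θ = 2 arccos(1 − 2y/D) = 3.03 rad. Then A = (D²/8)(θ − sin θ) = 2.279 m² and P = Dθ/2 = 3.787 m.
Hydraulic radius R = A/P = 2.279/3.787 = 0.6019 m.
V = (1/n) R^(2/3) √S = (1/0.025) × 0.6019^(2/3) × √0.0077 = 2.502 m/s. Hydraulic depth D_h = A/T = 2.279/2.496 = 0.9132 m.
Froude number Fr = V/√(g·D_h) = 2.502/√(9.81×0.9132) = 0.836, which is less than 1, so the flow is subcritical.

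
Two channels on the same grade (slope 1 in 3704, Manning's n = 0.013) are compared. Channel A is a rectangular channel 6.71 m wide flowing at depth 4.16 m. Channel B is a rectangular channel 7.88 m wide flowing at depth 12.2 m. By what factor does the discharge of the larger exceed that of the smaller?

4.72

Channel A: Flow area A = b·y = 6.71 × 4.16 = 27.91 m². Wetted perimeter P = b + 2y = 6.71 + 2×4.16 = 15.03 m. Hydraulic radius R = A/P = 27.91/15.03 = 1.857 m. Q_A = (1/0.013)·27.91·1.857^(2/3)·√0.00027 = 53.31 m³/s.
Channel B: Flow area A = b·y = 7.88 × 12.2 = 96.14 m². Wetted perimeter P = b + 2y = 7.88 + 2×12.2 = 32.28 m. Hydraulic radius R = A/P = 96.14/32.28 = 2.978 m. Q_B = (1/0.013)·96.14·2.978^(2/3)·√0.00027 = 251.5 m³/s.
The larger discharge is 251.5 m³/s and the smaller is 53.31 m³/s; the ratio is 4.72.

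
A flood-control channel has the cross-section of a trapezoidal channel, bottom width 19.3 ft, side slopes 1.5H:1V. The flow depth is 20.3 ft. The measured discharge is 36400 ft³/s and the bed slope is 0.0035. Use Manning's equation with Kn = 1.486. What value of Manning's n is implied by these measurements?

n = 0.012

With bottom width b = 19.3 ft and side slope z = 1.5: A = (b + zy)y = (19.3 + 1.5×20.3)×20.3 = 1010 ft²; P = b + 2y√(1+z²) = 19.3 + 2×20.3×1.803 = 92.49 ft.
Hydraulic radius R = A/P = 1010/92.49 = 10.92 ft.
Rearranging Manning's equation: n = (1.486/Q) A R^(2/3) S^(1/2) = (1.486/36400) × 1010 × 10.92^(2/3) × √0.0035 = 0.012.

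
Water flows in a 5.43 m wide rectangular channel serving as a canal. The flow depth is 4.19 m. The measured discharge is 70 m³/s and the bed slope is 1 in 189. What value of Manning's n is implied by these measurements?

Flow area A = b·y = 5.43 × 4.19 = 22.75 m². Wetted perimeter P = b + 2y = 5.43 + 2×4.19 = 13.81 m.
Hydraulic radius R = A/P = 22.75/13.81 = 1.647 m.
Rearranging Manning's equation: n = (1/Q) A R^(2/3) S^(1/2) = (1/70) × 22.75 × 1.647^(2/3) × √0.005291 = 0.033.

n = 0.033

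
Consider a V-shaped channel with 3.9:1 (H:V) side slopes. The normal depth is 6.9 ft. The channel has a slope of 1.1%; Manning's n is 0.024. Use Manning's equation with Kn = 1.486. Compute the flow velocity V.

V = 14.5 ft/s

For a triangular section with side slope z = 3.9: A = zy² = 3.9×6.9² = 185.7 ft²; P = 2y√(1+z²) = 2×6.9×4.026 = 55.56 ft.
Hydraulic radius R = A/P = 185.7/55.56 = 3.342 ft.
From Manning's equation, V = (1.486/n) R^(2/3) S^(1/2) = (1.486/0.024) × 3.342^(2/3) × 0.011^(1/2) = 14.5 ft/s.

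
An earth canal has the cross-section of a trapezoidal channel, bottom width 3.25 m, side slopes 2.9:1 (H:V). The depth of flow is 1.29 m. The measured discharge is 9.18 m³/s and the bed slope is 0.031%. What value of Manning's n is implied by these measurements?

n = 0.015

With bottom width b = 3.25 m and side slope z = 2.9: A = (b + zy)y = (3.25 + 2.9×1.29)×1.29 = 9.018 m²; P = b + 2y√(1+z²) = 3.25 + 2×1.29×3.068 = 11.16 m.
Hydraulic radius R = A/P = 9.018/11.16 = 0.8078 m.
Rearranging Manning's equation: n = (1/Q) A R^(2/3) S^(1/2) = (1/9.18) × 9.018 × 0.8078^(2/3) × √0.00031 = 0.015.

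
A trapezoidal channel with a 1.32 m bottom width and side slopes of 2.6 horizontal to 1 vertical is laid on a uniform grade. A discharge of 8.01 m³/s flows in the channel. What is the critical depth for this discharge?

y_c = 0.921 m

At critical depth, Q² T / (g A³) = 1, i.e. A³/T = Q²/g = 8.01²/9.81 = 6.54.
At y = 0.65 m: A³/T = 1.593 — low.
At y = 1.11 m: A³/T = 14.35 — high.
At y = 0.921 m: A³/T = 6.554 — close enough.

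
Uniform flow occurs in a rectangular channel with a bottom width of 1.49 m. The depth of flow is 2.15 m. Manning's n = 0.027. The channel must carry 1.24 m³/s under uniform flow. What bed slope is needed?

S = 0.00024

Flow area A = b·y = 1.49 × 2.15 = 3.204 m². Wetted perimeter P = b + 2y = 1.49 + 2×2.15 = 5.79 m.
Hydraulic radius R = A/P = 3.204/5.79 = 0.5533 m.
From Manning's equation, S = [nQ / (1 A R^(2/3))]² = [0.027 × 1.24 / (1 × 3.204 × 0.5533^(2/3))]² = 0.00024.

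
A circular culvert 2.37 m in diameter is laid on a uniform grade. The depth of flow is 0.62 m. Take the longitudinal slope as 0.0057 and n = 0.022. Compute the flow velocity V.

V = 1.74 m/s

For a circular section of diameter D = 2.37 m at depth y = 0.62 m, the central angle is θ = 2 arccos(1 − 2y/D) = 2.148 rad. Then A = (D²/8)(θ − sin θ) = 0.9193 m² and P = Dθ/2 = 2.545 m.
Hydraulic radius R = A/P = 0.9193/2.545 = 0.3612 m.
From Manning's equation, V = (1/n) R^(2/3) S^(1/2) = (1/0.022) × 0.3612^(2/3) × 0.0057^(1/2) = 1.74 m/s.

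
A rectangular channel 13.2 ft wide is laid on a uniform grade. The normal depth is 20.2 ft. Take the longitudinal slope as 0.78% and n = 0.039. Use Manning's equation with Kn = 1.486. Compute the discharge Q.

Flow area A = b·y = 13.2 × 20.2 = 266.6 ft². Wetted perimeter P = b + 2y = 13.2 + 2×20.2 = 53.6 ft.
Hydraulic radius R = A/P = 266.6/53.6 = 4.975 ft.
Manning's equation: Q = (1.486/n) A R^(2/3) S^(1/2) = (1.486/0.039) × 266.6 × 4.975^(2/3) × 0.0078^(1/2) = 2610 ft³/s.

Q = 2610 ft³/s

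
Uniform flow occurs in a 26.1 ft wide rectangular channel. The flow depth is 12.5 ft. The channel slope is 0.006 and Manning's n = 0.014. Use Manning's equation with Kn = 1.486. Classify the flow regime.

supercritical

Flow area A = b·y = 26.1 × 12.5 = 326.2 ft². Wetted perimeter P = b + 2y = 26.1 + 2×12.5 = 51.1 ft.
Hydraulic radius R = A/P = 326.2/51.1 = 6.385 ft.
V = (1.486/n) R^(2/3) √S = (1.486/0.014) × 6.385^(2/3) × √0.006 = 28.3 ft/s. Hydraulic depth D_h = A/T = 326.2/26.1 = 12.5 ft.
Froude number Fr = V/√(g·D_h) = 28.3/√(32.2×12.5) = 1.41, which is greater than 1, so the flow is supercritical.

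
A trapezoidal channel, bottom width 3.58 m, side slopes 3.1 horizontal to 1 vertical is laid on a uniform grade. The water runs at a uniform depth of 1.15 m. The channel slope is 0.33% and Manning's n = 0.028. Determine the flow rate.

With bottom width b = 3.58 m and side slope z = 3.1: A = (b + zy)y = (3.58 + 3.1×1.15)×1.15 = 8.217 m²; P = b + 2y√(1+z²) = 3.58 + 2×1.15×3.257 = 11.07 m.
Hydraulic radius R = A/P = 8.217/11.07 = 0.7421 m.
Manning's equation: Q = (1/n) A R^(2/3) S^(1/2) = (1/0.028) × 8.217 × 0.7421^(2/3) × 0.0033^(1/2) = 13.8 m³/s.

Q = 13.8 m³/s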